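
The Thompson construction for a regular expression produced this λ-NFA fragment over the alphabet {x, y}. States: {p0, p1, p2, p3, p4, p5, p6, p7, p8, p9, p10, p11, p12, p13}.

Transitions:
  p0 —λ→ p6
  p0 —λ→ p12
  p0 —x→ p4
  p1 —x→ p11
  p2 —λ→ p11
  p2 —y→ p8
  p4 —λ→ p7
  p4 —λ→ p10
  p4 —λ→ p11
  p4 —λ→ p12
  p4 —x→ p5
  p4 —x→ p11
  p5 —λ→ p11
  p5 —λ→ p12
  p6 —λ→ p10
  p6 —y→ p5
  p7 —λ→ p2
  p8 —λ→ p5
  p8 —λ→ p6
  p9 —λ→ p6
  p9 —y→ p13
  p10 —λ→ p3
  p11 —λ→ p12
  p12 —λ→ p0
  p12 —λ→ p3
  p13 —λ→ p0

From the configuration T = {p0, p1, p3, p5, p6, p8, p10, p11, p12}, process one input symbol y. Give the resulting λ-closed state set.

{p0, p3, p5, p6, p10, p11, p12}

p6 on y → {p5}.
No y-transition from p0, p1, p3, p5, p8, p10, p11, p12.
Union after reading y: {p5}.
Now take the λ-closure:
From p5 via λ: add p11, p12.
From p12 via λ: add p0, p3.
From p0 via λ: add p6.
From p6 via λ: add p10.
No new states can be added; the closed set is {p0, p3, p5, p6, p10, p11, p12}.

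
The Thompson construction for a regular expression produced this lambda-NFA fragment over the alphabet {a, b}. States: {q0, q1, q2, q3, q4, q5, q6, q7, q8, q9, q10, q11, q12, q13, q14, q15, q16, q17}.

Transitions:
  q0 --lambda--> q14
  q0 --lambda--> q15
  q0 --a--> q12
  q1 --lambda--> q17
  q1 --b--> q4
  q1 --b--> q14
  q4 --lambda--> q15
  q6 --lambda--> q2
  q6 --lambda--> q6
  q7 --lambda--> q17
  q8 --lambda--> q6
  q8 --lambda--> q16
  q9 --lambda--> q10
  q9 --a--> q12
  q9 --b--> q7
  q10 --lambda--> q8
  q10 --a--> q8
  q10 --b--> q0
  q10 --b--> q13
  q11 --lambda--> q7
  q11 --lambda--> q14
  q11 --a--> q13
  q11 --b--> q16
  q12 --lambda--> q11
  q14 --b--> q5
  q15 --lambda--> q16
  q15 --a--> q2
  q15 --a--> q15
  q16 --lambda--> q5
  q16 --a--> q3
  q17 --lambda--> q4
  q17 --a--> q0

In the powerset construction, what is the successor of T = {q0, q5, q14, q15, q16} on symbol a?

{q2, q3, q4, q5, q7, q11, q12, q14, q15, q16, q17}

q0 on a → {q12}.
q15 on a → {q2, q15}.
q16 on a → {q3}.
No a-transition from q5, q14.
Union after reading a: {q2, q3, q12, q15}.
Now take the lambda-closure:
From q12 via lambda: add q11.
From q15 via lambda: add q16.
From q11 via lambda: add q7, q14.
From q16 via lambda: add q5.
From q7 via lambda: add q17.
From q17 via lambda: add q4.
No new states can be added; the closed set is {q2, q3, q4, q5, q7, q11, q12, q14, q15, q16, q17}.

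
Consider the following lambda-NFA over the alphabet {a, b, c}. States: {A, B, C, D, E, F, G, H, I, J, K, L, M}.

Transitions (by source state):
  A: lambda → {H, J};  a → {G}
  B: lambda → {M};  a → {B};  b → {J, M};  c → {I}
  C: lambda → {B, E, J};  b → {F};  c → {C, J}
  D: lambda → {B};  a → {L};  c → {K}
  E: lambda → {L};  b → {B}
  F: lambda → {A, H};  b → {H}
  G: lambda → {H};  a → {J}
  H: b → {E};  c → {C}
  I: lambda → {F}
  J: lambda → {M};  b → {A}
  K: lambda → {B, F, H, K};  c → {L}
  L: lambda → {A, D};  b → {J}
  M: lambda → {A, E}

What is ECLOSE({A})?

Start with {A}.
From A via lambda: add H, J.
From J via lambda: add M.
From M via lambda: add E.
From E via lambda: add L.
From L via lambda: add D.
From D via lambda: add B.
No new states can be added; the closed set is {A, B, D, E, H, J, L, M}.

{A, B, D, E, H, J, L, M}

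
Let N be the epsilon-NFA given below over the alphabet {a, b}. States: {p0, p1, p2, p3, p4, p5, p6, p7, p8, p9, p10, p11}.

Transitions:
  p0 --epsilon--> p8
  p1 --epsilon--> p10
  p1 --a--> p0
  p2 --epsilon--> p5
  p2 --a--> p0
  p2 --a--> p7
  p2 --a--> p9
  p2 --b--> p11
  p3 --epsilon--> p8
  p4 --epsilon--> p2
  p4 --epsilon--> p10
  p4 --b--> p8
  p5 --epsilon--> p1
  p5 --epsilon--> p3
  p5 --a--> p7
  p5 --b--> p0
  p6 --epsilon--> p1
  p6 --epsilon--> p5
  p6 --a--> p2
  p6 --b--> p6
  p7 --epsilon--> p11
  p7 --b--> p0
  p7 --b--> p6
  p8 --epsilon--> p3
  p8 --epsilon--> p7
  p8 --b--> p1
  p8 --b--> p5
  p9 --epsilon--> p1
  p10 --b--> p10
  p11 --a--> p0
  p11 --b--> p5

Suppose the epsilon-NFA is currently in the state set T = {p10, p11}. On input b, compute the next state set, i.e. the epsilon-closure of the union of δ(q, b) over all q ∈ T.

{p1, p3, p5, p7, p8, p10, p11}

p10 on b → {p10}.
p11 on b → {p5}.
Union after reading b: {p5, p10}.
Now take the epsilon-closure:
From p5 via epsilon: add p1, p3.
From p3 via epsilon: add p8.
From p8 via epsilon: add p7.
From p7 via epsilon: add p11.
No new states can be added; the closed set is {p1, p3, p5, p7, p8, p10, p11}.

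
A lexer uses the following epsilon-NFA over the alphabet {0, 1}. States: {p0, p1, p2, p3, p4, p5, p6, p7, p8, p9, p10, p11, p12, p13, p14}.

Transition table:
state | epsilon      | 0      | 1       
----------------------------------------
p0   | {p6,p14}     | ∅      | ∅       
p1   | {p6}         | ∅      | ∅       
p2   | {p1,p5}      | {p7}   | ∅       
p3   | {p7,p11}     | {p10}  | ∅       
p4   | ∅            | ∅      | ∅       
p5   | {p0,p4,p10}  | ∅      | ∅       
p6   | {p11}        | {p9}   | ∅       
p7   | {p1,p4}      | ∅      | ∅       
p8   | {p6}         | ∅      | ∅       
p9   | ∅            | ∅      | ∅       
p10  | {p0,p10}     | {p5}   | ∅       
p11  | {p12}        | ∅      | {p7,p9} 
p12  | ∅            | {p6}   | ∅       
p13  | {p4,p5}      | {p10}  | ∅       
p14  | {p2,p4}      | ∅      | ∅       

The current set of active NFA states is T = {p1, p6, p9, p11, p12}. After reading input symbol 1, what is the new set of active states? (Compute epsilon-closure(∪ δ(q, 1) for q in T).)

{p1, p4, p6, p7, p9, p11, p12}

p11 on 1 → {p7, p9}.
No 1-transition from p1, p6, p9, p12.
Union after reading 1: {p7, p9}.
Now take the epsilon-closure:
From p7 via epsilon: add p1, p4.
From p1 via epsilon: add p6.
From p6 via epsilon: add p11.
From p11 via epsilon: add p12.
No new states can be added; the closed set is {p1, p4, p6, p7, p9, p11, p12}.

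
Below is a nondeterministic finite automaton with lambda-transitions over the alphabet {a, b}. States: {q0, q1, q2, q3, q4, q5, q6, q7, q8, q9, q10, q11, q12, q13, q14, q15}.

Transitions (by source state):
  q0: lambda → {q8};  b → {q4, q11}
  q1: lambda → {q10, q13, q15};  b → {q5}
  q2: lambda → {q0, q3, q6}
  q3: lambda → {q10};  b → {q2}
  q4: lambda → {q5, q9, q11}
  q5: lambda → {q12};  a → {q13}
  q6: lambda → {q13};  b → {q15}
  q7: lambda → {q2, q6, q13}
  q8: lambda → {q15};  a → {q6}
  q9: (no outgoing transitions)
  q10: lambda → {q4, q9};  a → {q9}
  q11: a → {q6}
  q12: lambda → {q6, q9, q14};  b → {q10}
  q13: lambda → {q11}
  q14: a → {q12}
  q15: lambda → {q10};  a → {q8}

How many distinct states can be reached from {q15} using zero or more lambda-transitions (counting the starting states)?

10

Start with {q15}.
From q15 via lambda: add q10.
From q10 via lambda: add q4, q9.
From q4 via lambda: add q5, q11.
From q5 via lambda: add q12.
From q12 via lambda: add q6, q14.
From q6 via lambda: add q13.
lambda-closure = {q4, q5, q6, q9, q10, q11, q12, q13, q14, q15}, which has 10 states.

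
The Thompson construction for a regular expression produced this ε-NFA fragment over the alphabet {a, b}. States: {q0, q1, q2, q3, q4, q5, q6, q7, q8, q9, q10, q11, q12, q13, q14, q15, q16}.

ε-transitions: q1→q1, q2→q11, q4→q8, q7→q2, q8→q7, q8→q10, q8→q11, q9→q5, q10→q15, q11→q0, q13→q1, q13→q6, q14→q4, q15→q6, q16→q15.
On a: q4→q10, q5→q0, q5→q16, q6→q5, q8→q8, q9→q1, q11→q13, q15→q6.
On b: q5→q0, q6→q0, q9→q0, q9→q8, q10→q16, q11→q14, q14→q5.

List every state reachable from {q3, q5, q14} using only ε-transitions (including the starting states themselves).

{q0, q2, q3, q4, q5, q6, q7, q8, q10, q11, q14, q15}

Start with {q3, q5, q14}.
From q14 via ε: add q4.
From q4 via ε: add q8.
From q8 via ε: add q7, q10, q11.
From q7 via ε: add q2.
From q10 via ε: add q15.
From q11 via ε: add q0.
From q15 via ε: add q6.
No new states can be added; the closed set is {q0, q2, q3, q4, q5, q6, q7, q8, q10, q11, q14, q15}.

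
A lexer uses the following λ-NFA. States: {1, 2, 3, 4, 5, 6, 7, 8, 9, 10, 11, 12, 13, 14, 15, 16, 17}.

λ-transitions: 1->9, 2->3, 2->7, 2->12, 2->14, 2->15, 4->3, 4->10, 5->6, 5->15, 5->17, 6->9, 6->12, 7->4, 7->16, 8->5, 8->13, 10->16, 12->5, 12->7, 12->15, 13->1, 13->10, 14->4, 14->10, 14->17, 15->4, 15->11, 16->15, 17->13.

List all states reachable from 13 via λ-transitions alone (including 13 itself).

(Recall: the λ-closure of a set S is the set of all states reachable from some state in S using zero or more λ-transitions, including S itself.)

Start with {13}.
From 13 via λ: add 1, 10.
From 1 via λ: add 9.
From 10 via λ: add 16.
From 16 via λ: add 15.
From 15 via λ: add 4, 11.
From 4 via λ: add 3.
No new states can be added; the closed set is {1, 3, 4, 9, 10, 11, 13, 15, 16}.

{1, 3, 4, 9, 10, 11, 13, 15, 16}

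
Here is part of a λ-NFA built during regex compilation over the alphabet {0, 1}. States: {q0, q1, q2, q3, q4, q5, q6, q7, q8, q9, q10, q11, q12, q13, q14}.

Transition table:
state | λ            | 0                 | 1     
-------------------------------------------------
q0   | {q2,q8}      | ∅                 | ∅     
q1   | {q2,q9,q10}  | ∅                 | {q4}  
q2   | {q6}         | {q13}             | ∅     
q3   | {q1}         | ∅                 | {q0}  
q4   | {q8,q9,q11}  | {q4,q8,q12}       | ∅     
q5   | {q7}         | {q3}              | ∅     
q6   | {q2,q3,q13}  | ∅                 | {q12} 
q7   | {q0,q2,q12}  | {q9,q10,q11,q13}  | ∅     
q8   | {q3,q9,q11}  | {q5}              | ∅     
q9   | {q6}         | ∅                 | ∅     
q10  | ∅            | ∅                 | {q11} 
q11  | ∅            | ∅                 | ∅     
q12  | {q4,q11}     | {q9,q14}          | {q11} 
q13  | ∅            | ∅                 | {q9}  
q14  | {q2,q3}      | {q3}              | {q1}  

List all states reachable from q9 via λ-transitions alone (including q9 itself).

Start with {q9}.
From q9 via λ: add q6.
From q6 via λ: add q2, q3, q13.
From q3 via λ: add q1.
From q1 via λ: add q10.
No new states can be added; the closed set is {q1, q2, q3, q6, q9, q10, q13}.

{q1, q2, q3, q6, q9, q10, q13}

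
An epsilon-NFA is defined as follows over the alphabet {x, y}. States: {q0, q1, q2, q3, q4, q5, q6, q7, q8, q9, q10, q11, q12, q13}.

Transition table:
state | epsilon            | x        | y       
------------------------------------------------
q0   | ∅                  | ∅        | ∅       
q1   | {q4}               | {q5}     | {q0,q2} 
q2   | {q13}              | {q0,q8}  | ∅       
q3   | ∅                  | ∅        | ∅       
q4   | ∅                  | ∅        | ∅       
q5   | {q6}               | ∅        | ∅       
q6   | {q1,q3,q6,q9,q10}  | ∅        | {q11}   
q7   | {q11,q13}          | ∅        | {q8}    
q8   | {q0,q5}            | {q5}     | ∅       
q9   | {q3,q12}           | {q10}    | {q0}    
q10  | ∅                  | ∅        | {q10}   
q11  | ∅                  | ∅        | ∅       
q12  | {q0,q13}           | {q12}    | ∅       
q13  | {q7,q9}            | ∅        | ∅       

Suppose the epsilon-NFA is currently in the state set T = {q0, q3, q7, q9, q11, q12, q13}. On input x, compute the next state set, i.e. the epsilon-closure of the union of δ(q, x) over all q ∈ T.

{q0, q3, q7, q9, q10, q11, q12, q13}

q9 on x → {q10}.
q12 on x → {q12}.
No x-transition from q0, q3, q7, q11, q13.
Union after reading x: {q10, q12}.
Now take the epsilon-closure:
From q12 via epsilon: add q0, q13.
From q13 via epsilon: add q7, q9.
From q7 via epsilon: add q11.
From q9 via epsilon: add q3.
No new states can be added; the closed set is {q0, q3, q7, q9, q10, q11, q12, q13}.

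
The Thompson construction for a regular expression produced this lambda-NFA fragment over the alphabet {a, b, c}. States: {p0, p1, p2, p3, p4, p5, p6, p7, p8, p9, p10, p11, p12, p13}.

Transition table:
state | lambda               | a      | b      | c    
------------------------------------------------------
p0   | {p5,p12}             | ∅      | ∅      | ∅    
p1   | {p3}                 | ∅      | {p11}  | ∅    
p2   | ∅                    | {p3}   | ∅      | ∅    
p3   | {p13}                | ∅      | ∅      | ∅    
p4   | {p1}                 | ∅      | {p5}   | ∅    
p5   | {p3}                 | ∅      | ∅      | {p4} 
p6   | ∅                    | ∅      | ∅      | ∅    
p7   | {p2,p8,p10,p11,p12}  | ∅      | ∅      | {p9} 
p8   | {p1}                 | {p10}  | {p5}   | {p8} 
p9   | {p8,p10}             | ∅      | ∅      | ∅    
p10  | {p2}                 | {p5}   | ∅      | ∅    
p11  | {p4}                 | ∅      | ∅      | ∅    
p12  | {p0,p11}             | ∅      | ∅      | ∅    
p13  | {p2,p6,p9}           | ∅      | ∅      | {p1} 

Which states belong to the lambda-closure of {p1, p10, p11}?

Start with {p1, p10, p11}.
From p1 via lambda: add p3.
From p10 via lambda: add p2.
From p11 via lambda: add p4.
From p3 via lambda: add p13.
From p13 via lambda: add p6, p9.
From p9 via lambda: add p8.
No new states can be added; the closed set is {p1, p2, p3, p4, p6, p8, p9, p10, p11, p13}.

{p1, p2, p3, p4, p6, p8, p9, p10, p11, p13}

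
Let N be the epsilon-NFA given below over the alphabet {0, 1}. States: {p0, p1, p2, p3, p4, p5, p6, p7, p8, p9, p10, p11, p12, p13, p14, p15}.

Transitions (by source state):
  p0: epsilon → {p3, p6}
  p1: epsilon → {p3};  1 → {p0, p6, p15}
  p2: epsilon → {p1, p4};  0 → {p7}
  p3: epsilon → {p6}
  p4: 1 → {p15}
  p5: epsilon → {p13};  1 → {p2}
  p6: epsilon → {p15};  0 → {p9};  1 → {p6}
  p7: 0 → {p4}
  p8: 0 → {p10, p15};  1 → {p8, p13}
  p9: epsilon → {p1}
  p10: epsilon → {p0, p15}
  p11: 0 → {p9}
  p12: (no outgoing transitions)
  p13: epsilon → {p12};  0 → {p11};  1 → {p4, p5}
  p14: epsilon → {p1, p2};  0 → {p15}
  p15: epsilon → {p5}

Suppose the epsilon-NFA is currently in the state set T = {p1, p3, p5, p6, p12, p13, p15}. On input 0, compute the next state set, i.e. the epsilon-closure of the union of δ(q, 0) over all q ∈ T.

p6 on 0 → {p9}.
p13 on 0 → {p11}.
No 0-transition from p1, p3, p5, p12, p15.
Union after reading 0: {p9, p11}.
Now take the epsilon-closure:
From p9 via epsilon: add p1.
From p1 via epsilon: add p3.
From p3 via epsilon: add p6.
From p6 via epsilon: add p15.
From p15 via epsilon: add p5.
From p5 via epsilon: add p13.
From p13 via epsilon: add p12.
No new states can be added; the closed set is {p1, p3, p5, p6, p9, p11, p12, p13, p15}.

{p1, p3, p5, p6, p9, p11, p12, p13, p15}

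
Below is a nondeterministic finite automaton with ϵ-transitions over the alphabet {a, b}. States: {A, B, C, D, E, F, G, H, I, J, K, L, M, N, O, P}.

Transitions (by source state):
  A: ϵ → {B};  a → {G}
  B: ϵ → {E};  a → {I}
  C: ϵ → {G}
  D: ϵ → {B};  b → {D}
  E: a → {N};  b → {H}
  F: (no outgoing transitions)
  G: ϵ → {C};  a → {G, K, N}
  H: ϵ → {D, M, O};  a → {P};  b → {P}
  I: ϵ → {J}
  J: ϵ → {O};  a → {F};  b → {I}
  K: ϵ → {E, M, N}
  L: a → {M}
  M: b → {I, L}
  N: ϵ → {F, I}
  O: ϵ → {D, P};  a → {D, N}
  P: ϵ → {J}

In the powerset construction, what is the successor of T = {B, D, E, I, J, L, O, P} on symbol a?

{B, D, E, F, I, J, M, N, O, P}

B on a → {I}.
E on a → {N}.
J on a → {F}.
L on a → {M}.
O on a → {D, N}.
No a-transition from D, I, P.
Union after reading a: {D, F, I, M, N}.
Now take the ϵ-closure:
From D via ϵ: add B.
From I via ϵ: add J.
From B via ϵ: add E.
From J via ϵ: add O.
From O via ϵ: add P.
No new states can be added; the closed set is {B, D, E, F, I, J, M, N, O, P}.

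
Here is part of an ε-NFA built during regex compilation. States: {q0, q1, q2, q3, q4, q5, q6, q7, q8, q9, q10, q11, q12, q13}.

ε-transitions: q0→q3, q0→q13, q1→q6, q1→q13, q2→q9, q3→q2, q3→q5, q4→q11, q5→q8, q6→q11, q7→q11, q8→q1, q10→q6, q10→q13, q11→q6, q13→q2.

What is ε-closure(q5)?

{q1, q2, q5, q6, q8, q9, q11, q13}

Start with {q5}.
From q5 via ε: add q8.
From q8 via ε: add q1.
From q1 via ε: add q6, q13.
From q6 via ε: add q11.
From q13 via ε: add q2.
From q2 via ε: add q9.
No new states can be added; the closed set is {q1, q2, q5, q6, q8, q9, q11, q13}.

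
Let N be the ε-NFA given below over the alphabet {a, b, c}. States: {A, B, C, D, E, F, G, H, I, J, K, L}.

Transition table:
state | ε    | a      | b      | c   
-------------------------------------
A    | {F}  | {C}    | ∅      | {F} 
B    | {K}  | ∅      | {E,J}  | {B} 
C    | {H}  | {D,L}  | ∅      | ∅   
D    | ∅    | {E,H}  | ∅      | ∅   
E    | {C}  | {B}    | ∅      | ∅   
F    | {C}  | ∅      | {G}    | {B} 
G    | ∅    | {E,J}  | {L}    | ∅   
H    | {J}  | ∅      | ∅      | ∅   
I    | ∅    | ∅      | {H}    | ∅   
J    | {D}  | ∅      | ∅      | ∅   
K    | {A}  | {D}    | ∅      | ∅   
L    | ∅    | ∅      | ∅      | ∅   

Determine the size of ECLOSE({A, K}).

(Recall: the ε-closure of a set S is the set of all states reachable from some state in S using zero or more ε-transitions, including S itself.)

Start with {A, K}.
From A via ε: add F.
From F via ε: add C.
From C via ε: add H.
From H via ε: add J.
From J via ε: add D.
ε-closure = {A, C, D, F, H, J, K}, which has 7 states.

7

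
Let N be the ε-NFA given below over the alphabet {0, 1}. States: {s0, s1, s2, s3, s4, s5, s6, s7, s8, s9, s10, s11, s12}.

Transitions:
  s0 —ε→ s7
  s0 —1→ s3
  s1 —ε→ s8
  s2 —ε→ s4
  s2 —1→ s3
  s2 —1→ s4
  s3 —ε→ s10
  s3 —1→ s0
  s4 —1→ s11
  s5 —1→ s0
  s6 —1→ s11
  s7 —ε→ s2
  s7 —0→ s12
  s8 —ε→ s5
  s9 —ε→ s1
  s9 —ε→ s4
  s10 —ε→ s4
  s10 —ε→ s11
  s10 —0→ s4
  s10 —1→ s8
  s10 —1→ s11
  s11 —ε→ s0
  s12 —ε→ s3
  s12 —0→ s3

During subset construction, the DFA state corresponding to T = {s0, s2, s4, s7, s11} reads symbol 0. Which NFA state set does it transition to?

s7 on 0 → {s12}.
No 0-transition from s0, s2, s4, s11.
Union after reading 0: {s12}.
Now take the ε-closure:
From s12 via ε: add s3.
From s3 via ε: add s10.
From s10 via ε: add s4, s11.
From s11 via ε: add s0.
From s0 via ε: add s7.
From s7 via ε: add s2.
No new states can be added; the closed set is {s0, s2, s3, s4, s7, s10, s11, s12}.

{s0, s2, s3, s4, s7, s10, s11, s12}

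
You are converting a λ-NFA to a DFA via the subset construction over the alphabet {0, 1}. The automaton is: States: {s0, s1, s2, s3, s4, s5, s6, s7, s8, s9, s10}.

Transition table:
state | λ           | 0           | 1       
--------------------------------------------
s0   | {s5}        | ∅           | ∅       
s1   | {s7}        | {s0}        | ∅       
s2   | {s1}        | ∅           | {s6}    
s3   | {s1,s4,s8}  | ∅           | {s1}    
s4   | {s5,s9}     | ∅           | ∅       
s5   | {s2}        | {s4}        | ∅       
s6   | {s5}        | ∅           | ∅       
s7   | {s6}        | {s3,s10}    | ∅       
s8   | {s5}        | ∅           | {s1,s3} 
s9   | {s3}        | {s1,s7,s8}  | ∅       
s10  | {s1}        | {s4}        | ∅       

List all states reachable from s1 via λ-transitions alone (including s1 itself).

{s1, s2, s5, s6, s7}

Start with {s1}.
From s1 via λ: add s7.
From s7 via λ: add s6.
From s6 via λ: add s5.
From s5 via λ: add s2.
No new states can be added; the closed set is {s1, s2, s5, s6, s7}.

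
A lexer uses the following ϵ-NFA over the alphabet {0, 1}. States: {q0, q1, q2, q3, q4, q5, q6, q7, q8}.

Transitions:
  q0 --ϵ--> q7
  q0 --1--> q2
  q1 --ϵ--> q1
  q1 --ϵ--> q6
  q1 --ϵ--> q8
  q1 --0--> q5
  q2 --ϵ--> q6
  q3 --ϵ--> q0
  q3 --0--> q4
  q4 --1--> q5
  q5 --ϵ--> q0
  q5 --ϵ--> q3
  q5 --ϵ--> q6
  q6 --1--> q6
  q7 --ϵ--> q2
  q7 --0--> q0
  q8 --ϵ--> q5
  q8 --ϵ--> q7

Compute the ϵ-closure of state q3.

{q0, q2, q3, q6, q7}

Start with {q3}.
From q3 via ϵ: add q0.
From q0 via ϵ: add q7.
From q7 via ϵ: add q2.
From q2 via ϵ: add q6.
No new states can be added; the closed set is {q0, q2, q3, q6, q7}.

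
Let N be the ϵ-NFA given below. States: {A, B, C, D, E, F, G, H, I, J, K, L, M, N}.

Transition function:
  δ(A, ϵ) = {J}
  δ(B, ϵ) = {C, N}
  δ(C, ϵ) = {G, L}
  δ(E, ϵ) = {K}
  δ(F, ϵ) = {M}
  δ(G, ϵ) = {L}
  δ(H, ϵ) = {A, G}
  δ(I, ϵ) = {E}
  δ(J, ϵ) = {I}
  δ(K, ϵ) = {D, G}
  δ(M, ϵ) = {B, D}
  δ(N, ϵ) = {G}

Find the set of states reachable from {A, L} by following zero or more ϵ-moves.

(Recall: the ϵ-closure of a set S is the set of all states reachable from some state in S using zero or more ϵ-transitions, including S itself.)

{A, D, E, G, I, J, K, L}

Start with {A, L}.
From A via ϵ: add J.
From J via ϵ: add I.
From I via ϵ: add E.
From E via ϵ: add K.
From K via ϵ: add D, G.
No new states can be added; the closed set is {A, D, E, G, I, J, K, L}.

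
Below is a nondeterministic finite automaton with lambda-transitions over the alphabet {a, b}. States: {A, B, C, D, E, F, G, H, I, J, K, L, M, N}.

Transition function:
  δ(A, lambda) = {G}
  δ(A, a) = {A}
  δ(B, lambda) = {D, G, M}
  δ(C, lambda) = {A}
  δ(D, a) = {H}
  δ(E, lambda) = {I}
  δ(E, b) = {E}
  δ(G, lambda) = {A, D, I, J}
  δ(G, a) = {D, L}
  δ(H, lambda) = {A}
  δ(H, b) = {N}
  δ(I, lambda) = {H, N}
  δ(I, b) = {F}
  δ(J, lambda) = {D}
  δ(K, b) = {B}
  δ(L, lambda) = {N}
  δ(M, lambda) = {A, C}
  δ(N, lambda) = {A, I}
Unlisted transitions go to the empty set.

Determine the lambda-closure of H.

Start with {H}.
From H via lambda: add A.
From A via lambda: add G.
From G via lambda: add D, I, J.
From I via lambda: add N.
No new states can be added; the closed set is {A, D, G, H, I, J, N}.

{A, D, G, H, I, J, N}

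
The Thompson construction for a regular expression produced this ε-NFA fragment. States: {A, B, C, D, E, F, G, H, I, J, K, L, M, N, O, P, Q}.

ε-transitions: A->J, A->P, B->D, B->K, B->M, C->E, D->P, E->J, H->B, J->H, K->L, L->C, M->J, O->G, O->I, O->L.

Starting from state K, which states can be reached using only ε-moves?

{B, C, D, E, H, J, K, L, M, P}

Start with {K}.
From K via ε: add L.
From L via ε: add C.
From C via ε: add E.
From E via ε: add J.
From J via ε: add H.
From H via ε: add B.
From B via ε: add D, M.
From D via ε: add P.
No new states can be added; the closed set is {B, C, D, E, H, J, K, L, M, P}.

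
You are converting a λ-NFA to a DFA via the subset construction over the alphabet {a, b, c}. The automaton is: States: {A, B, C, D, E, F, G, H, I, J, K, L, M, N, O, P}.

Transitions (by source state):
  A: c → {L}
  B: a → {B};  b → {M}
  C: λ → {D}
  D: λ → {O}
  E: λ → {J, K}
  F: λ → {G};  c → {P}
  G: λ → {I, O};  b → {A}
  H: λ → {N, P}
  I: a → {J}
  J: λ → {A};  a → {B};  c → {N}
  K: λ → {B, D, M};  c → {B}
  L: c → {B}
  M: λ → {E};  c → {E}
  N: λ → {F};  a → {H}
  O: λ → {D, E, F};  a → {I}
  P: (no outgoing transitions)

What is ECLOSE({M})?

Start with {M}.
From M via λ: add E.
From E via λ: add J, K.
From J via λ: add A.
From K via λ: add B, D.
From D via λ: add O.
From O via λ: add F.
From F via λ: add G.
From G via λ: add I.
No new states can be added; the closed set is {A, B, D, E, F, G, I, J, K, M, O}.

{A, B, D, E, F, G, I, J, K, M, O}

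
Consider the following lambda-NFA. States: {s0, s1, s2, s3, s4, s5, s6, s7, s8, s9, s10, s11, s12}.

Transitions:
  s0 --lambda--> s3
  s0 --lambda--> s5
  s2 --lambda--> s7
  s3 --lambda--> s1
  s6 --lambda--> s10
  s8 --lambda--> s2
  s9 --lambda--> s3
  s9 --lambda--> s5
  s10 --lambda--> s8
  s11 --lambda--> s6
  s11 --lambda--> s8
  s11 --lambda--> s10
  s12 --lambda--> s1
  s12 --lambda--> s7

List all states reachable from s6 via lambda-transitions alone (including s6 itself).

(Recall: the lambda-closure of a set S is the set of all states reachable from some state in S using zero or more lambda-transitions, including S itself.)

Start with {s6}.
From s6 via lambda: add s10.
From s10 via lambda: add s8.
From s8 via lambda: add s2.
From s2 via lambda: add s7.
No new states can be added; the closed set is {s2, s6, s7, s8, s10}.

{s2, s6, s7, s8, s10}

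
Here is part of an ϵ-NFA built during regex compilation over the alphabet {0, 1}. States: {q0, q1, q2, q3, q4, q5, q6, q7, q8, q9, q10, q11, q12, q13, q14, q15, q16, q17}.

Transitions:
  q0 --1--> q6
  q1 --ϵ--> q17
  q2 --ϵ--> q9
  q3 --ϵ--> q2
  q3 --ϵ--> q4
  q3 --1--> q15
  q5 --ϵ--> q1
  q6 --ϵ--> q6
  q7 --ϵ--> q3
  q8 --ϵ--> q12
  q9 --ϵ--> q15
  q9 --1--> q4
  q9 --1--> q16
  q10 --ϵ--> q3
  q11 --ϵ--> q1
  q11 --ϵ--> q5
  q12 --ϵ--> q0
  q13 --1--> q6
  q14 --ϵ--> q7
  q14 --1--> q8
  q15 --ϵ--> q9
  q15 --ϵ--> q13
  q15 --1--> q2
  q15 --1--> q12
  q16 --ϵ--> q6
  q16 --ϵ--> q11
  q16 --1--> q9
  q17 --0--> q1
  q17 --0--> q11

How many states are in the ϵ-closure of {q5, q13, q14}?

Start with {q5, q13, q14}.
From q5 via ϵ: add q1.
From q14 via ϵ: add q7.
From q1 via ϵ: add q17.
From q7 via ϵ: add q3.
From q3 via ϵ: add q2, q4.
From q2 via ϵ: add q9.
From q9 via ϵ: add q15.
ϵ-closure = {q1, q2, q3, q4, q5, q7, q9, q13, q14, q15, q17}, which has 11 states.

11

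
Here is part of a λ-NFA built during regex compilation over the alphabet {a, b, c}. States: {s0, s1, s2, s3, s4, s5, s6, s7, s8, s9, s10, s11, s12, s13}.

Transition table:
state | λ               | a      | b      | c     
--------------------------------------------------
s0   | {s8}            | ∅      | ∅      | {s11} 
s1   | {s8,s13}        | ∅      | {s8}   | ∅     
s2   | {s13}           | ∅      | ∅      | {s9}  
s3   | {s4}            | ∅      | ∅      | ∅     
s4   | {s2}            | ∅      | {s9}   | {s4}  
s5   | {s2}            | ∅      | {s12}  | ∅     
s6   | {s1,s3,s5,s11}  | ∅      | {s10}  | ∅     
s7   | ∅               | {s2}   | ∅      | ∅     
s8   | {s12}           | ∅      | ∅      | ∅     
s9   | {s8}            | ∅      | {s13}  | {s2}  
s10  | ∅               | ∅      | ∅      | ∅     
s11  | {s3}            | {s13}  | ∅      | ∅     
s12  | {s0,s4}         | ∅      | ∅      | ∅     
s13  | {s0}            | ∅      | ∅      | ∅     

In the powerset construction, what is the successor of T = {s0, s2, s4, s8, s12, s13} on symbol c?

{s0, s2, s3, s4, s8, s9, s11, s12, s13}

s0 on c → {s11}.
s2 on c → {s9}.
s4 on c → {s4}.
No c-transition from s8, s12, s13.
Union after reading c: {s4, s9, s11}.
Now take the λ-closure:
From s4 via λ: add s2.
From s9 via λ: add s8.
From s11 via λ: add s3.
From s2 via λ: add s13.
From s8 via λ: add s12.
From s12 via λ: add s0.
No new states can be added; the closed set is {s0, s2, s3, s4, s8, s9, s11, s12, s13}.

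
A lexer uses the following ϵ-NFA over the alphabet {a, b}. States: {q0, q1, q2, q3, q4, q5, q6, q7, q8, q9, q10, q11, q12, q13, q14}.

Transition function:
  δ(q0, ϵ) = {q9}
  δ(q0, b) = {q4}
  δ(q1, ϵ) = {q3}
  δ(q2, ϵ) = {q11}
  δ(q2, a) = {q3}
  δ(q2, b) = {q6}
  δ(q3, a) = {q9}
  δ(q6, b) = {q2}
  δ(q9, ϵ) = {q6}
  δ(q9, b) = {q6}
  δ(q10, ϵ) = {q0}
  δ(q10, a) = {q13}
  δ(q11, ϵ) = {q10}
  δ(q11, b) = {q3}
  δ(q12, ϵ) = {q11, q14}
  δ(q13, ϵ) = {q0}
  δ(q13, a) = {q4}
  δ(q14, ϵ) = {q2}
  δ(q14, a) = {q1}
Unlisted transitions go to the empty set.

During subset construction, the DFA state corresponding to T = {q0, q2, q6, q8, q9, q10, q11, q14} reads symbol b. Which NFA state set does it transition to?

q0 on b → {q4}.
q2 on b → {q6}.
q6 on b → {q2}.
q9 on b → {q6}.
q11 on b → {q3}.
No b-transition from q8, q10, q14.
Union after reading b: {q2, q3, q4, q6}.
Now take the ϵ-closure:
From q2 via ϵ: add q11.
From q11 via ϵ: add q10.
From q10 via ϵ: add q0.
From q0 via ϵ: add q9.
No new states can be added; the closed set is {q0, q2, q3, q4, q6, q9, q10, q11}.

{q0, q2, q3, q4, q6, q9, q10, q11}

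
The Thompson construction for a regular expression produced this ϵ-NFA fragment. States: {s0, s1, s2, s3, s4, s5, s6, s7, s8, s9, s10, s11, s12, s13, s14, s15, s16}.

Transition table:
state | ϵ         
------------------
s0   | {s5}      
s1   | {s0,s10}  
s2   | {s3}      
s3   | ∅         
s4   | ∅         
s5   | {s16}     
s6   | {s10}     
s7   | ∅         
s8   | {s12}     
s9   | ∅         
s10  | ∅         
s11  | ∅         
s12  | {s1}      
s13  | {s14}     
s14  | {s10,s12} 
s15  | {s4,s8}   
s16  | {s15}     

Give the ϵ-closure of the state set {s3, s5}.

{s0, s1, s3, s4, s5, s8, s10, s12, s15, s16}

Start with {s3, s5}.
From s5 via ϵ: add s16.
From s16 via ϵ: add s15.
From s15 via ϵ: add s4, s8.
From s8 via ϵ: add s12.
From s12 via ϵ: add s1.
From s1 via ϵ: add s0, s10.
No new states can be added; the closed set is {s0, s1, s3, s4, s5, s8, s10, s12, s15, s16}.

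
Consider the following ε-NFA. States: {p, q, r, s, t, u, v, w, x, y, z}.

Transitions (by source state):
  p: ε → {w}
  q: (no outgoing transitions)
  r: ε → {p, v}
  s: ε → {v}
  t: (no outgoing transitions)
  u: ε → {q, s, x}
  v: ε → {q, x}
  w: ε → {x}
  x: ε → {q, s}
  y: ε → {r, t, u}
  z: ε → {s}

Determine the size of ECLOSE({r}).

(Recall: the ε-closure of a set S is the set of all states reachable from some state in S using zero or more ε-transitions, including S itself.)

Start with {r}.
From r via ε: add p, v.
From p via ε: add w.
From v via ε: add q, x.
From x via ε: add s.
ε-closure = {p, q, r, s, v, w, x}, which has 7 states.

7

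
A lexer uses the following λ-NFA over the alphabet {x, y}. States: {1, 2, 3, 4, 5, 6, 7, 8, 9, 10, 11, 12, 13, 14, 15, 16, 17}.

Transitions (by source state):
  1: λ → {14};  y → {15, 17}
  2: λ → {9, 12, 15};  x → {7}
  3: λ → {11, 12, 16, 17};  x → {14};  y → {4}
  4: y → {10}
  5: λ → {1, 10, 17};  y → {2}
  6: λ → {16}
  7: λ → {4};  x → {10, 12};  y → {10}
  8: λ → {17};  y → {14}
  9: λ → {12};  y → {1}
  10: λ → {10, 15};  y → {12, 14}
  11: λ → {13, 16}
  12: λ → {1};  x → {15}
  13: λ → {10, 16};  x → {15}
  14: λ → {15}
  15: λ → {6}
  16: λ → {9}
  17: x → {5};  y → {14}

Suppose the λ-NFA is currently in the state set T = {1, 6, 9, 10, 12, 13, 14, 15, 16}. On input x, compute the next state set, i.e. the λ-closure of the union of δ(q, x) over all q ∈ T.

{1, 6, 9, 12, 14, 15, 16}

12 on x → {15}.
13 on x → {15}.
No x-transition from 1, 6, 9, 10, 14, 15, 16.
Union after reading x: {15}.
Now take the λ-closure:
From 15 via λ: add 6.
From 6 via λ: add 16.
From 16 via λ: add 9.
From 9 via λ: add 12.
From 12 via λ: add 1.
From 1 via λ: add 14.
No new states can be added; the closed set is {1, 6, 9, 12, 14, 15, 16}.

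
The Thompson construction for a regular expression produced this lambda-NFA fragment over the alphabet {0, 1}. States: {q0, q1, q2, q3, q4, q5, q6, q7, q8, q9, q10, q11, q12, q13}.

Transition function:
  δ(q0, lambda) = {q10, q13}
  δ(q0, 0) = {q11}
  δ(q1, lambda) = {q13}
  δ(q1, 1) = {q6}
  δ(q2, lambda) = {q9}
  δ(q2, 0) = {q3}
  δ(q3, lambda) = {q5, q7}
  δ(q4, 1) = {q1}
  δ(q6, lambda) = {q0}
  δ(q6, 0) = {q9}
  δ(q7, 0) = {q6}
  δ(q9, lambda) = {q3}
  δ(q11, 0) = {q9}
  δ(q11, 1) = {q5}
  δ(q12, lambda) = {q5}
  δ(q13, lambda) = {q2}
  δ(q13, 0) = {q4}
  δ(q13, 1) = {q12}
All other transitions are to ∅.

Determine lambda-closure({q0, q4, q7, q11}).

Start with {q0, q4, q7, q11}.
From q0 via lambda: add q10, q13.
From q13 via lambda: add q2.
From q2 via lambda: add q9.
From q9 via lambda: add q3.
From q3 via lambda: add q5.
No new states can be added; the closed set is {q0, q2, q3, q4, q5, q7, q9, q10, q11, q13}.

{q0, q2, q3, q4, q5, q7, q9, q10, q11, q13}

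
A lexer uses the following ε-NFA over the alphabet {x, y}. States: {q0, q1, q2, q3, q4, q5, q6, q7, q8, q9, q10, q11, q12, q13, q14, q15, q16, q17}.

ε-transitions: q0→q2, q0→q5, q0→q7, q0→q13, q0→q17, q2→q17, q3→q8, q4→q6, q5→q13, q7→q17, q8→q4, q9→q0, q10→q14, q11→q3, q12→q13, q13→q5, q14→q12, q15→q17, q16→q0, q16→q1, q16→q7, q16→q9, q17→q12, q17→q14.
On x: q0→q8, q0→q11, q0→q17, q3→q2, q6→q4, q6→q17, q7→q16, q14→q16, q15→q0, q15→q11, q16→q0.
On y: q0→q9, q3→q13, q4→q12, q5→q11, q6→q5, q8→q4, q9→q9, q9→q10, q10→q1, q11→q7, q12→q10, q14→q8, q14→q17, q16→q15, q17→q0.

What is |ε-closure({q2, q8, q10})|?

Start with {q2, q8, q10}.
From q2 via ε: add q17.
From q8 via ε: add q4.
From q10 via ε: add q14.
From q4 via ε: add q6.
From q14 via ε: add q12.
From q12 via ε: add q13.
From q13 via ε: add q5.
ε-closure = {q2, q4, q5, q6, q8, q10, q12, q13, q14, q17}, which has 10 states.

10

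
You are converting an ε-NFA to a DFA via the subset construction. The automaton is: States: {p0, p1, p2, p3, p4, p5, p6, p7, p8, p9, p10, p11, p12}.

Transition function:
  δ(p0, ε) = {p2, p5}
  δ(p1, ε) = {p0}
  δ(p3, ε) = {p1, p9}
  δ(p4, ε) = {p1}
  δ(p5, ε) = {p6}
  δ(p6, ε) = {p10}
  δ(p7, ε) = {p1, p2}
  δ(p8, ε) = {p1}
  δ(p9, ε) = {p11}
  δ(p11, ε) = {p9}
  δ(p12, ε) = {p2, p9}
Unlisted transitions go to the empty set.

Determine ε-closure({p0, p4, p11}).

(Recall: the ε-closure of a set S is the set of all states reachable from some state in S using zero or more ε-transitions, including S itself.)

{p0, p1, p2, p4, p5, p6, p9, p10, p11}

Start with {p0, p4, p11}.
From p0 via ε: add p2, p5.
From p4 via ε: add p1.
From p11 via ε: add p9.
From p5 via ε: add p6.
From p6 via ε: add p10.
No new states can be added; the closed set is {p0, p1, p2, p4, p5, p6, p9, p10, p11}.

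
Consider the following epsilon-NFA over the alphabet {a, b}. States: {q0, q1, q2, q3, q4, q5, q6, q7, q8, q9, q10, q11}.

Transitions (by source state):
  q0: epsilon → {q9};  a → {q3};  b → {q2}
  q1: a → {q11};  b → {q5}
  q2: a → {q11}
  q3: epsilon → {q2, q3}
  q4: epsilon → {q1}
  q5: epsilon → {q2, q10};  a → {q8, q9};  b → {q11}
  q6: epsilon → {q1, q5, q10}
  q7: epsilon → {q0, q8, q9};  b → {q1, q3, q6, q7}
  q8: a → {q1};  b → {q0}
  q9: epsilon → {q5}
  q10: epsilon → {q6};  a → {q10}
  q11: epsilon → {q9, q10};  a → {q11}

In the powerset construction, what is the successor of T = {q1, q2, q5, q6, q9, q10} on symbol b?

{q1, q2, q5, q6, q9, q10, q11}

q1 on b → {q5}.
q5 on b → {q11}.
No b-transition from q2, q6, q9, q10.
Union after reading b: {q5, q11}.
Now take the epsilon-closure:
From q5 via epsilon: add q2, q10.
From q11 via epsilon: add q9.
From q10 via epsilon: add q6.
From q6 via epsilon: add q1.
No new states can be added; the closed set is {q1, q2, q5, q6, q9, q10, q11}.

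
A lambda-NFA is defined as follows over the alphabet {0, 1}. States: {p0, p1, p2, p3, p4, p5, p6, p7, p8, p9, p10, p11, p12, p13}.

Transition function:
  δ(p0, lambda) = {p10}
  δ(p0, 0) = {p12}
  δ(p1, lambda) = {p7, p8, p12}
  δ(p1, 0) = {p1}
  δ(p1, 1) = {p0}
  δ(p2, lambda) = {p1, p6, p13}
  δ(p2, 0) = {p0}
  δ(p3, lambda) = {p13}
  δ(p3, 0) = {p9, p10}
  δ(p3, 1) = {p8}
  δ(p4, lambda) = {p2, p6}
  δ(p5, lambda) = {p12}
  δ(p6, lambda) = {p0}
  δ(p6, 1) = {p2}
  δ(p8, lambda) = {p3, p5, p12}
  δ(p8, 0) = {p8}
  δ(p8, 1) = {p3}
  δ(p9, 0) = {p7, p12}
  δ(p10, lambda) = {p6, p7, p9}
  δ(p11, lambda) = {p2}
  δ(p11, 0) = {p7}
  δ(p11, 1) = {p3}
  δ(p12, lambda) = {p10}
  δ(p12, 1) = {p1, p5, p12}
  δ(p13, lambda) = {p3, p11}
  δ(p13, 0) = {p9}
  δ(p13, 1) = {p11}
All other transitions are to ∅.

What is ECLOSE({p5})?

{p0, p5, p6, p7, p9, p10, p12}

Start with {p5}.
From p5 via lambda: add p12.
From p12 via lambda: add p10.
From p10 via lambda: add p6, p7, p9.
From p6 via lambda: add p0.
No new states can be added; the closed set is {p0, p5, p6, p7, p9, p10, p12}.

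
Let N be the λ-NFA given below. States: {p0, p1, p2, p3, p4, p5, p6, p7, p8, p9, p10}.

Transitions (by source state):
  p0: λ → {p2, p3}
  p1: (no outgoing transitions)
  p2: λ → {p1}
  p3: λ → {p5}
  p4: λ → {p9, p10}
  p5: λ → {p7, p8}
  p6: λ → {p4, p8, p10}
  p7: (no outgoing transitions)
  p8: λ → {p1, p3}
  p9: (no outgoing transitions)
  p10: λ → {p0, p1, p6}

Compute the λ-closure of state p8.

{p1, p3, p5, p7, p8}

Start with {p8}.
From p8 via λ: add p1, p3.
From p3 via λ: add p5.
From p5 via λ: add p7.
No new states can be added; the closed set is {p1, p3, p5, p7, p8}.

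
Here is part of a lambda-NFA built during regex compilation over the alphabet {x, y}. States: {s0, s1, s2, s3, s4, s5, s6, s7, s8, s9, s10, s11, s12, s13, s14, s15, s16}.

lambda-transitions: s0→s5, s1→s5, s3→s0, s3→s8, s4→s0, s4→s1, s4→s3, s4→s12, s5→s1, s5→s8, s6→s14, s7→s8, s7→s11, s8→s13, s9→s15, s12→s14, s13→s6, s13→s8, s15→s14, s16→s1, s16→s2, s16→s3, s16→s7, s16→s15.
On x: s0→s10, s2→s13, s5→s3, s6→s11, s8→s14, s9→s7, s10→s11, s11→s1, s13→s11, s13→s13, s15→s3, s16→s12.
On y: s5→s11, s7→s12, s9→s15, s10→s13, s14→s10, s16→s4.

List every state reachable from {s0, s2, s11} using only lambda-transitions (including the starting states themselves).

{s0, s1, s2, s5, s6, s8, s11, s13, s14}

Start with {s0, s2, s11}.
From s0 via lambda: add s5.
From s5 via lambda: add s1, s8.
From s8 via lambda: add s13.
From s13 via lambda: add s6.
From s6 via lambda: add s14.
No new states can be added; the closed set is {s0, s1, s2, s5, s6, s8, s11, s13, s14}.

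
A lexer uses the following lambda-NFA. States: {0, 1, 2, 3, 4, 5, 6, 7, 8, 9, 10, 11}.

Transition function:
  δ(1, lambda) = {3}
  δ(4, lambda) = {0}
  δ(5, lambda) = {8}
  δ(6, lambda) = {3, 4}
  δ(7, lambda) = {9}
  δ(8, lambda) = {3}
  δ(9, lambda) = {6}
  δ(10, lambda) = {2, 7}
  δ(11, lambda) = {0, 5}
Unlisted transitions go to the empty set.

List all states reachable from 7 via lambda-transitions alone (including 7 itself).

{0, 3, 4, 6, 7, 9}

Start with {7}.
From 7 via lambda: add 9.
From 9 via lambda: add 6.
From 6 via lambda: add 3, 4.
From 4 via lambda: add 0.
No new states can be added; the closed set is {0, 3, 4, 6, 7, 9}.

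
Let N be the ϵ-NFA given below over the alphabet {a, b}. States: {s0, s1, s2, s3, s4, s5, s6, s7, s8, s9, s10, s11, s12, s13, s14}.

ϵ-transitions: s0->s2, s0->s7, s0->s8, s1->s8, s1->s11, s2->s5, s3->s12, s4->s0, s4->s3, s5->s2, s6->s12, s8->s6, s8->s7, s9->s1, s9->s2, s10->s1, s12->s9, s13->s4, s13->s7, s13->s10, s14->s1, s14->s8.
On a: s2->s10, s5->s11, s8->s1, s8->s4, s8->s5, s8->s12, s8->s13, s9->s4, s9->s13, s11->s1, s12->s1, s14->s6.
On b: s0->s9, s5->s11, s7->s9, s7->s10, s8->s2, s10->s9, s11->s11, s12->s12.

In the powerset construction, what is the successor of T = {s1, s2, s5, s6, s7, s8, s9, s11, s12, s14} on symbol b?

s5 on b → {s11}.
s7 on b → {s9, s10}.
s8 on b → {s2}.
s11 on b → {s11}.
s12 on b → {s12}.
No b-transition from s1, s2, s6, s9, s14.
Union after reading b: {s2, s9, s10, s11, s12}.
Now take the ϵ-closure:
From s2 via ϵ: add s5.
From s9 via ϵ: add s1.
From s1 via ϵ: add s8.
From s8 via ϵ: add s6, s7.
No new states can be added; the closed set is {s1, s2, s5, s6, s7, s8, s9, s10, s11, s12}.

{s1, s2, s5, s6, s7, s8, s9, s10, s11, s12}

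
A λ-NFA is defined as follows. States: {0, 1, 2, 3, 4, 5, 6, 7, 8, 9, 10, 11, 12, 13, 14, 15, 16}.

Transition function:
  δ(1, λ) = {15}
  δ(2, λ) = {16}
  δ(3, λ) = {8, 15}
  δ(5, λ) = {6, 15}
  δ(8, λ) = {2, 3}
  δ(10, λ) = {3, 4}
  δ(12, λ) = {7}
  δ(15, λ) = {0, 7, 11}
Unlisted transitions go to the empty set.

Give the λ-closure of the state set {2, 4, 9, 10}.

Start with {2, 4, 9, 10}.
From 2 via λ: add 16.
From 10 via λ: add 3.
From 3 via λ: add 8, 15.
From 15 via λ: add 0, 7, 11.
No new states can be added; the closed set is {0, 2, 3, 4, 7, 8, 9, 10, 11, 15, 16}.

{0, 2, 3, 4, 7, 8, 9, 10, 11, 15, 16}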